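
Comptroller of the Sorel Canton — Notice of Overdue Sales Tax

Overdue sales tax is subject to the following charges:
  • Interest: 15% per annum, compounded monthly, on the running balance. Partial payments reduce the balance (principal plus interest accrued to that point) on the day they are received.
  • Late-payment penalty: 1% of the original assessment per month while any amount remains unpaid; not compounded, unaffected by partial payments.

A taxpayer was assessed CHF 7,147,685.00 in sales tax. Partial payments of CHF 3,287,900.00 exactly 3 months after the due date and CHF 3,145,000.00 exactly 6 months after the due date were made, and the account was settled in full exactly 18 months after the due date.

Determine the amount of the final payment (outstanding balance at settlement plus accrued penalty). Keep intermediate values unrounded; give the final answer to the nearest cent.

CHF 2,613,385.75

Monthly rate = 15% ÷ 12 = 1.25%
Balance at month 3: CHF 7,147,685.0000 × (1 + 0.0125)^3 = CHF 7,419,087.6252…
After CHF 3,287,900.00 payment: CHF 7,419,087.6252… − CHF 3,287,900.00 = CHF 4,131,187.6252…
Balance at month 6: CHF 4,131,187.6252… × (1 + 0.0125)^3 = CHF 4,288,051.7240…
After CHF 3,145,000.00 payment: CHF 4,288,051.7240… − CHF 3,145,000.00 = CHF 1,143,051.7240…
Balance at month 18: CHF 1,143,051.7240… × (1 + 0.0125)^12 = CHF 1,326,802.4527…
Penalty: 18 × 1% × CHF 7,147,685.00 = CHF 1,286,583.30
Final settlement = outstanding balance + penalty = CHF 1,326,802.4527… + CHF 1,286,583.30 = CHF 2,613,385.75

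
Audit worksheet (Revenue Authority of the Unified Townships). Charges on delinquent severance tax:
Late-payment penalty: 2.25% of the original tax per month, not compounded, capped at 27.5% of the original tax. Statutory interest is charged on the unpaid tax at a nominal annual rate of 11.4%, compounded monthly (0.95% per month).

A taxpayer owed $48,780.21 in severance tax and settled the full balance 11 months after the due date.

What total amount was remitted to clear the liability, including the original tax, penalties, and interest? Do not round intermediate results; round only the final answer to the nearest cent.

Penalty: 11 × 2.25% × $48,780.21 = $12,073.10… (below the 27.5% cap of $13,414.56…)
Interest: $48,780.21 × ((1 + 0.0095)^11 − 1) = $48,780.21 × 0.1096079… = $5,346.6984…
Total = $48,780.21 + $12,073.1020… + $5,346.6984… = $66,200.01

$66,200.01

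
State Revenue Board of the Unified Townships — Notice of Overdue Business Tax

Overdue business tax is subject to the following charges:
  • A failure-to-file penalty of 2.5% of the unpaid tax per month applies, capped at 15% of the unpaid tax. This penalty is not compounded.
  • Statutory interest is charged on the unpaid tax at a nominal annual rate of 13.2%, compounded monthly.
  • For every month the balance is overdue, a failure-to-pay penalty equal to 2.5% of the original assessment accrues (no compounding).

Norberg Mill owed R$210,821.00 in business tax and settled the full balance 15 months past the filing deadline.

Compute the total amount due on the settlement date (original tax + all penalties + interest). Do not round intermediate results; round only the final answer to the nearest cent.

R$359,097.96

Failure-to-file: 15 × 2.5% × R$210,821.00 = R$79,057.88…, capped at 15% × R$210,821.00 = R$31,623.15
Failure-to-pay penalty: 15 × 2.5% × R$210,821.00 = R$79,057.88…
Interest (13.2%/yr ÷ 12 = 1.1%/month): R$210,821.00 × ((1 + 0.011)^15 − 1) = R$37,595.9372…
Total = R$210,821.00 + R$110,681.0250 + R$37,595.9372… = R$359,097.96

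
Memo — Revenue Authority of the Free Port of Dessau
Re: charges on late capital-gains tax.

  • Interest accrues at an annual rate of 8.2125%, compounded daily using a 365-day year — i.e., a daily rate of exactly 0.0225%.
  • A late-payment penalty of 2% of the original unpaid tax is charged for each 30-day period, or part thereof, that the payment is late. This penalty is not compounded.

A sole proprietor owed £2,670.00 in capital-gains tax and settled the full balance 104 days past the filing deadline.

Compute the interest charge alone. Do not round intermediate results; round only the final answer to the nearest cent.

Interest: £2,670.00 × ((1 + 0.000225)^104 − 1) = £2,670.00 × 0.02367323… = £63.2075…

£63.21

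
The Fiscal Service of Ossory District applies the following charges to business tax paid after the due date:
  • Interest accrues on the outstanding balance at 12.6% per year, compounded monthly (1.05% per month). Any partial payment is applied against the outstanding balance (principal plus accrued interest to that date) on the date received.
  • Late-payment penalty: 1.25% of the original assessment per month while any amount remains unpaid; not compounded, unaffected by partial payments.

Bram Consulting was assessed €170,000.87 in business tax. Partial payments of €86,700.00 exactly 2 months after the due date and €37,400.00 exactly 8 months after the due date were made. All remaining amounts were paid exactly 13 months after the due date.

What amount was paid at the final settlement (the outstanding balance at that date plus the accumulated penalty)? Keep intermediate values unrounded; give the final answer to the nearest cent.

€85,689.18

Balance at month 2: €170,000.8700 × (1 + 0.0105)^2 = €173,589.6309…
After €86,700.00 payment: €173,589.6309… − €86,700.00 = €86,889.6309…
Balance at month 8: €86,889.6309… × (1 + 0.0105)^6 = €92,509.3990…
After €37,400.00 payment: €92,509.3990… − €37,400.00 = €55,109.3990…
Balance at month 13: €55,109.3990… × (1 + 0.0105)^5 = €58,064.0418…
Penalty: 13 × 1.25% × €170,000.87 = €27,625.14…
Final settlement = outstanding balance + penalty = €58,064.0418… + €27,625.14… = €85,689.18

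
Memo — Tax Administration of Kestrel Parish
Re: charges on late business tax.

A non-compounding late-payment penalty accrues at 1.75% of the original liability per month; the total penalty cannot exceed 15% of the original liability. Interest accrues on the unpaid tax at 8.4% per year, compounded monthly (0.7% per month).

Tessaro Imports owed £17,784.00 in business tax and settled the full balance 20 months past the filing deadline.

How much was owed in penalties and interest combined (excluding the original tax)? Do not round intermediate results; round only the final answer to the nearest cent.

Penalty (uncapped): 20 × 1.75% × £17,784.00 = £6,224.40; cap = 15% × £17,784.00 = £2,667.60 → penalty = £2,667.60
Interest: £17,784.00 × ((1 + 0.007)^20 − 1) = £17,784.00 × 0.1497129… = £2,662.4945…
Penalties + interest = £2,667.6000 + £2,662.4945… = £5,330.09

£5,330.09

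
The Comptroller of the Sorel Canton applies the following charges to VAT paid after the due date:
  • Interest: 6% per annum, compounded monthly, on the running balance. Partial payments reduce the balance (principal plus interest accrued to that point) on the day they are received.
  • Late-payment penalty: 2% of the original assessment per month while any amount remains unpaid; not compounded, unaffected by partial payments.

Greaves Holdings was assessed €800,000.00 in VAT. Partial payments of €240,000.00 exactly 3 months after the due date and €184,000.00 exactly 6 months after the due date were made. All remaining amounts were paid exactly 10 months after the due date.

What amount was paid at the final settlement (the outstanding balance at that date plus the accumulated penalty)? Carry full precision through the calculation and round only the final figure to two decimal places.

Monthly rate = 6% ÷ 12 = 0.5%
Balance at month 3: €800,000.0000 × (1 + 0.005)^3 = €812,060.1000
After €240,000.00 payment: €812,060.1000 − €240,000.00 = €572,060.1000
Balance at month 6: €572,060.1000 × (1 + 0.005)^3 = €580,683.9775…
After €184,000.00 payment: €580,683.9775… − €184,000.00 = €396,683.9775…
Balance at month 10: €396,683.9775… × (1 + 0.005)^4 = €404,677.3583…
Penalty: 10 × 2% × €800,000.00 = €160,000.00
Final settlement = outstanding balance + penalty = €404,677.3583… + €160,000.00 = €564,677.36

€564,677.36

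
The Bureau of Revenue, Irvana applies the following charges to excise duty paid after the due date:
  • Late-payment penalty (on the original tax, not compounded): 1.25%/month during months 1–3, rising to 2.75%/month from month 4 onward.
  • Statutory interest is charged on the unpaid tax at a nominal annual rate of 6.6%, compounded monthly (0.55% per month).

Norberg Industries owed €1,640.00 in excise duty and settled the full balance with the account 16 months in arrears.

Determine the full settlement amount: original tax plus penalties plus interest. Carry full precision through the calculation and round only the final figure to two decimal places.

Penalty, months 1–3: 3 × 1.25% × €1,640.00 = €61.50
Penalty, months 4–16: 13 × 2.75% × €1,640.00 = €586.30
Interest: €1,640.00 × ((1 + 0.0055)^16 − 1) = €1,640.00 × 0.0917249… = €150.4288…
Total = €1,640.00 + €647.8000 + €150.4288… = €2,438.23

€2,438.23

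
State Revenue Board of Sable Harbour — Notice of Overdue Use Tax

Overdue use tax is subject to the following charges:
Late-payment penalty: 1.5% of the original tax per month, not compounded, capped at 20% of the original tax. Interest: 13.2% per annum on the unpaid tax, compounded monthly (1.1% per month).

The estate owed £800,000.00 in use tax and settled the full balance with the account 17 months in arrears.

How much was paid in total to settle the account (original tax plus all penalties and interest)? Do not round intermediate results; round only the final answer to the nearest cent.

£1,123,517.56

Penalty (uncapped): 17 × 1.5% × £800,000.00 = £204,000.00; cap = 20% × £800,000.00 = £160,000.00 → penalty = £160,000.00
Interest: £800,000.00 × ((1 + 0.011)^17 − 1) = £800,000.00 × 0.2043969… = £163,517.5556…
Total = £800,000.00 + £160,000.0000 + £163,517.5556… = £1,123,517.56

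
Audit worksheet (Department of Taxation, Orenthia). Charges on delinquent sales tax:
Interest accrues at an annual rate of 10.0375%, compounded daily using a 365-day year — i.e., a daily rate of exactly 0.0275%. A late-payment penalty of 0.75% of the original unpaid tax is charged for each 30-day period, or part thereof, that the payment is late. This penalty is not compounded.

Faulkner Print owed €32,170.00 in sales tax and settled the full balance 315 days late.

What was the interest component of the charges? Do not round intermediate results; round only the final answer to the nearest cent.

Interest: €32,170.00 × ((1 + 0.000275)^315 − 1) = €32,170.00 × 0.09047468… = €2,910.5706…

€2,910.57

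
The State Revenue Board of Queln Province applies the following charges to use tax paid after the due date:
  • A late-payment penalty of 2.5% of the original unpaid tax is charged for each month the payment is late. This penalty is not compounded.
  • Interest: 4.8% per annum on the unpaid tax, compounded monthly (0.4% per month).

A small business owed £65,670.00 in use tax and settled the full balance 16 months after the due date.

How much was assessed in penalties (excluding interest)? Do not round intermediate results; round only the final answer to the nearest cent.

£26,268.00

Late-payment penalty: 16 × 2.5% × £65,670.00 = £26,268.00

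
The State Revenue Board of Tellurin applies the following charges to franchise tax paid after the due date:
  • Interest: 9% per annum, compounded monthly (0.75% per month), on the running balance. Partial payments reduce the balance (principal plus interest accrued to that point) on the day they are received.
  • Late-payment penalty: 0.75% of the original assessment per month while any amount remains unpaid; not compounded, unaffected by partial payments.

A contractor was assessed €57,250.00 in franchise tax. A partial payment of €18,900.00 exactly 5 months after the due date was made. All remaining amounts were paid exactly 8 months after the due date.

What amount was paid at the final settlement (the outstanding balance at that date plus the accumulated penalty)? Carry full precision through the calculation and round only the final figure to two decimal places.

Balance at month 5: €57,250.0000 × (1 + 0.0075)^5 = €59,429.3206…
After €18,900.00 payment: €59,429.3206… − €18,900.00 = €40,529.3206…
Balance at month 8: €40,529.3206… × (1 + 0.0075)^3 = €41,448.0867…
Penalty: 8 × 0.75% × €57,250.00 = €3,435.00
Final settlement = outstanding balance + penalty = €41,448.0867… + €3,435.00 = €44,883.09

€44,883.09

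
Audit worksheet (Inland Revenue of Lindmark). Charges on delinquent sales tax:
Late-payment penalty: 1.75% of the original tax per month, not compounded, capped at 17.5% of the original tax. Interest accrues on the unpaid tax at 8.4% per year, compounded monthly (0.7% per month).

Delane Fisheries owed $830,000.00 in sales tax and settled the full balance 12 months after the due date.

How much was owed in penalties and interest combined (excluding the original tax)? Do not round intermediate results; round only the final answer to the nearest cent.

$217,717.85

Penalty (uncapped): 12 × 1.75% × $830,000.00 = $174,300.00; cap = 17.5% × $830,000.00 = $145,250.00 → penalty = $145,250.00
Interest: $830,000.00 × ((1 + 0.007)^12 − 1) = $830,000.00 × 0.0873107… = $72,467.8494…
Penalties + interest = $145,250.0000 + $72,467.8494… = $217,717.85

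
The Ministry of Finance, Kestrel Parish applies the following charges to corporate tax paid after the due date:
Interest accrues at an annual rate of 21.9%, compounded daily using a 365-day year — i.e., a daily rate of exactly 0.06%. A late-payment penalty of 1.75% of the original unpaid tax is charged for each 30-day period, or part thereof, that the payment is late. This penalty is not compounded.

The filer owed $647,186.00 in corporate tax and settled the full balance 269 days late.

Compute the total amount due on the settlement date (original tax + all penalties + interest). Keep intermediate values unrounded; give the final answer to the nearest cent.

$862,438.81

Penalty periods: ⌈269/30⌉ = 9; penalty = 9 × 1.75% × $647,186.00 = $101,931.80…
Interest: $647,186.00 × ((1 + 0.0006)^269 − 1) = $647,186.00 × 0.17509806… = $113,321.0130…
Total = $647,186.00 + $101,931.7950 + $113,321.0130… = $862,438.81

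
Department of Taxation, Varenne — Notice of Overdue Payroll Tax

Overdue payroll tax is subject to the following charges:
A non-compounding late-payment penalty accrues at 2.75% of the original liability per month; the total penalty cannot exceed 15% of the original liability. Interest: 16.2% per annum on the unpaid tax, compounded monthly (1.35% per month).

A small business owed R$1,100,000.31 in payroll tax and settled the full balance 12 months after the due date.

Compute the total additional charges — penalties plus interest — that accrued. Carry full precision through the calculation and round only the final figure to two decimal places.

R$357,045.34

Penalty (uncapped): 12 × 2.75% × R$1,100,000.31 = R$363,000.10…; cap = 15% × R$1,100,000.31 = R$165,000.05… → penalty = R$165,000.05…
Interest: R$1,100,000.31 × ((1 + 0.0135)^12 − 1) = R$1,100,000.31 × 0.1745866… = R$192,045.2973…
Penalties + interest = R$165,000.0465 + R$192,045.2973… = R$357,045.34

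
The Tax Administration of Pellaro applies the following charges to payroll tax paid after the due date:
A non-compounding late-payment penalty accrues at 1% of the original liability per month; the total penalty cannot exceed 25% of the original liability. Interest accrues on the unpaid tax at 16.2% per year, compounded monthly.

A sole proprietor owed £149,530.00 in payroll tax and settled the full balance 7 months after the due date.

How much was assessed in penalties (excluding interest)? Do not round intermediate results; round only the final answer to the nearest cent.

£10,467.10

Penalty: 7 × 1% × £149,530.00 = £10,467.10 (below the 25% cap of £37,382.50)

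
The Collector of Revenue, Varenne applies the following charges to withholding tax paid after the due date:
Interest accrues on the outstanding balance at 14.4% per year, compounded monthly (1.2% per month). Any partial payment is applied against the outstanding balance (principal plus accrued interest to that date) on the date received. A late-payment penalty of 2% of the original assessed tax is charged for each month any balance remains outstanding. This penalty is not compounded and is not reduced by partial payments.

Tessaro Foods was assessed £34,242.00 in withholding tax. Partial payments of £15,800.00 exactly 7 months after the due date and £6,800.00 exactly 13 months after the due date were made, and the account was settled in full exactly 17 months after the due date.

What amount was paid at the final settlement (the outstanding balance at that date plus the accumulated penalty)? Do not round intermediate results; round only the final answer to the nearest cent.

£28,648.17

Balance at month 7: £34,242.0000 × (1 + 0.012)^7 = £37,223.9718…
After £15,800.00 payment: £37,223.9718… − £15,800.00 = £21,423.9718…
Balance at month 13: £21,423.9718… × (1 + 0.012)^6 = £23,013.5207…
After £6,800.00 payment: £23,013.5207… − £6,800.00 = £16,213.5207…
Balance at month 17: £16,213.5207… × (1 + 0.012)^4 = £17,005.8905…
Penalty: 17 × 2% × £34,242.00 = £11,642.28
Final settlement = outstanding balance + penalty = £17,005.8905… + £11,642.28 = £28,648.17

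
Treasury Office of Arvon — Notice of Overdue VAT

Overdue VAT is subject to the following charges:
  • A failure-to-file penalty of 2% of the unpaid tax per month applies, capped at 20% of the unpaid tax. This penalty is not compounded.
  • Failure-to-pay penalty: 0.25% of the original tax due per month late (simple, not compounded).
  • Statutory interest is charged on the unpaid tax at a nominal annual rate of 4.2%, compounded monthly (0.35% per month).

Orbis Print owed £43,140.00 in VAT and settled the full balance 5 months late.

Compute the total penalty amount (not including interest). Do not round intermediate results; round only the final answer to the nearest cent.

Failure-to-file: 5 × 2% × £43,140.00 = £4,314.00 (under the 20% cap)
Failure-to-pay penalty = 0.25% × £43,140.00 × 5 mo = £539.25
Total penalty = £4,314.00 + £539.25 = £4,853.25

£4,853.25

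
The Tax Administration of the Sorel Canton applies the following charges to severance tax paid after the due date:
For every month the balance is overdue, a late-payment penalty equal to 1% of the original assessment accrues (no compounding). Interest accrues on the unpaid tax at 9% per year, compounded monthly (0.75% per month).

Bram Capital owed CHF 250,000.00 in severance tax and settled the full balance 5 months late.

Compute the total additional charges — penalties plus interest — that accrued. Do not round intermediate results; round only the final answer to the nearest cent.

CHF 22,016.68

Late-payment penalty = 1% × CHF 250,000.00 × 5 mo = CHF 12,500.00
Interest: CHF 250,000.00 × ((1 + 0.0075)^5 − 1) = CHF 250,000.00 × 0.0380667… = CHF 9,516.6836…
Penalties + interest = CHF 12,500.0000 + CHF 9,516.6836… = CHF 22,016.68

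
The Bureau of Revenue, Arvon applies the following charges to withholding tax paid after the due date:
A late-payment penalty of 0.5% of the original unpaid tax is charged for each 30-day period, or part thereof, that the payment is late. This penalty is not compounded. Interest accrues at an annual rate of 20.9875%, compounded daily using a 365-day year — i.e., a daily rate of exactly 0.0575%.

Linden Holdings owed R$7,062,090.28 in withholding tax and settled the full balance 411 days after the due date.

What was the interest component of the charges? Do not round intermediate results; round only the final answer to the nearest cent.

R$1,882,046.09

Interest: R$7,062,090.28 × ((1 + 0.000575)^411 − 1) = R$7,062,090.28 × 0.26649986… = R$1,882,046.0949…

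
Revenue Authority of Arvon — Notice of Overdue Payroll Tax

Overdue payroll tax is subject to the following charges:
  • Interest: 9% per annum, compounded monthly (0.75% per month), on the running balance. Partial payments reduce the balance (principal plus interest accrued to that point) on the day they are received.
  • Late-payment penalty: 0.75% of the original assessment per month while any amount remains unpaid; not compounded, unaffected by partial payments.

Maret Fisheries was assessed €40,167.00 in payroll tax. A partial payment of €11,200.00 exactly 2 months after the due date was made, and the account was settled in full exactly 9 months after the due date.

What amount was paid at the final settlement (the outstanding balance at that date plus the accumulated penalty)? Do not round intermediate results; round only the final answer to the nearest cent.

€33,870.93

Balance at month 2: €40,167.0000 × (1 + 0.0075)^2 = €40,771.7644…
After €11,200.00 payment: €40,771.7644… − €11,200.00 = €29,571.7644…
Balance at month 9: €29,571.7644… × (1 + 0.0075)^7 = €31,159.6536…
Penalty: 9 × 0.75% × €40,167.00 = €2,711.27…
Final settlement = outstanding balance + penalty = €31,159.6536… + €2,711.27… = €33,870.93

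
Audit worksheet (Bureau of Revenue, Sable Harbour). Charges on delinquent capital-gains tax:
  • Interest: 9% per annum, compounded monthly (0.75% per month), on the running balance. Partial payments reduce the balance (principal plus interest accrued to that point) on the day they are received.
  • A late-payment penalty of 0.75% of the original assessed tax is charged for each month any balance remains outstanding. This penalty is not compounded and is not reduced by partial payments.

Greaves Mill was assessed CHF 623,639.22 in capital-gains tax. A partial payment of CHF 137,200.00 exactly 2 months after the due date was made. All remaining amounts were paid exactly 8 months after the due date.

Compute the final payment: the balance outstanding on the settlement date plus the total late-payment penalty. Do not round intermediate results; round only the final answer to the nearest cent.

Balance at month 2: CHF 623,639.2200 × (1 + 0.0075)^2 = CHF 633,028.8880…
After CHF 137,200.00 payment: CHF 633,028.8880… − CHF 137,200.00 = CHF 495,828.8880…
Balance at month 8: CHF 495,828.8880… × (1 + 0.0075)^6 = CHF 518,563.7508…
Penalty: 8 × 0.75% × CHF 623,639.22 = CHF 37,418.35…
Final settlement = outstanding balance + penalty = CHF 518,563.7508… + CHF 37,418.35… = CHF 555,982.10

CHF 555,982.10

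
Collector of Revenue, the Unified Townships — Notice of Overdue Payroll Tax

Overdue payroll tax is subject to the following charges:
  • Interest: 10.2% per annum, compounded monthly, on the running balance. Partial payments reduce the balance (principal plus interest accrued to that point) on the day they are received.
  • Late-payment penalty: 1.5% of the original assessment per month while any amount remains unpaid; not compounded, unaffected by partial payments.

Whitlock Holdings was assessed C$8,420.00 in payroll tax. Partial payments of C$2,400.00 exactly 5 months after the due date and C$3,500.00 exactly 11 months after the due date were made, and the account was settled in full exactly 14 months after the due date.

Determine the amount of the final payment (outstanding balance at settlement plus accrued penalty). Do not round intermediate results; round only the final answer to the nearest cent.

C$5,067.49

Monthly rate = 10.2% ÷ 12 = 0.85%
Balance at month 5: C$8,420.0000 × (1 + 0.0085)^5 = C$8,783.9854…
After C$2,400.00 payment: C$8,783.9854… − C$2,400.00 = C$6,383.9854…
Balance at month 11: C$6,383.9854… × (1 + 0.0085)^6 = C$6,716.5662…
After C$3,500.00 payment: C$6,716.5662… − C$3,500.00 = C$3,216.5662…
Balance at month 14: C$3,216.5662… × (1 + 0.0085)^3 = C$3,299.2878…
Penalty: 14 × 1.5% × C$8,420.00 = C$1,768.20
Final settlement = outstanding balance + penalty = C$3,299.2878… + C$1,768.20 = C$5,067.49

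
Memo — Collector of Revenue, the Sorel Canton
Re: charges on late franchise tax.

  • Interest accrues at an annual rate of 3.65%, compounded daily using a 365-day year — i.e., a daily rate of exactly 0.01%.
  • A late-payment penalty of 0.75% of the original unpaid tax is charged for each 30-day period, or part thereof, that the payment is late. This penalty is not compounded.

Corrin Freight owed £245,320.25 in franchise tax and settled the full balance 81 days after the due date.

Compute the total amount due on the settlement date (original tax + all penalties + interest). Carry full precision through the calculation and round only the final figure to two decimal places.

Penalty periods: ⌈81/30⌉ = 3; penalty = 3 × 0.75% × £245,320.25 = £5,519.71…
Interest: £245,320.25 × ((1 + 0.0001)^81 − 1) = £245,320.25 × 0.00813249… = £1,995.0634…
Total = £245,320.25 + £5,519.7056… + £1,995.0634… = £252,835.02

£252,835.02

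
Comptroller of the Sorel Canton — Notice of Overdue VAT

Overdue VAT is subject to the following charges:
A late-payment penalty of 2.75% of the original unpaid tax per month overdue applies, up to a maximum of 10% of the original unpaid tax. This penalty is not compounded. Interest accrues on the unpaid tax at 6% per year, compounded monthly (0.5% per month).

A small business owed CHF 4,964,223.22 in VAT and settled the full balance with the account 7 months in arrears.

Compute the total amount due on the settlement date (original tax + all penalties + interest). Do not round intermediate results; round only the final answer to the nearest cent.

Penalty (uncapped): 7 × 2.75% × CHF 4,964,223.22 = CHF 955,612.97…; cap = 10% × CHF 4,964,223.22 = CHF 496,422.32… → penalty = CHF 496,422.32…
Interest: CHF 4,964,223.22 × ((1 + 0.005)^7 − 1) = CHF 4,964,223.22 × 0.0355294… = CHF 176,375.8573…
Total = CHF 4,964,223.22 + CHF 496,422.3220 + CHF 176,375.8573… = CHF 5,637,021.40

CHF 5,637,021.40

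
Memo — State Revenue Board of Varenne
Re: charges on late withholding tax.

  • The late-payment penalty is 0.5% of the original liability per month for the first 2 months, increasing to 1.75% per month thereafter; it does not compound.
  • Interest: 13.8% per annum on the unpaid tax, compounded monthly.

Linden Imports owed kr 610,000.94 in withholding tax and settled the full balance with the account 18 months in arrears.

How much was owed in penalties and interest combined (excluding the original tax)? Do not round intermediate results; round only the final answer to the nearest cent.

Penalty, months 1–2: 2 × 0.5% × kr 610,000.94 = kr 6,100.01…
Penalty, months 3–18: 16 × 1.75% × kr 610,000.94 = kr 170,800.26…
Interest (13.8%/yr ÷ 12 = 1.15%/month): kr 610,000.94 × ((1 + 0.0115)^18 − 1) = kr 139,403.8630…
Penalties + interest = kr 176,900.2726 + kr 139,403.8630… = kr 316,304.14

kr 316,304.14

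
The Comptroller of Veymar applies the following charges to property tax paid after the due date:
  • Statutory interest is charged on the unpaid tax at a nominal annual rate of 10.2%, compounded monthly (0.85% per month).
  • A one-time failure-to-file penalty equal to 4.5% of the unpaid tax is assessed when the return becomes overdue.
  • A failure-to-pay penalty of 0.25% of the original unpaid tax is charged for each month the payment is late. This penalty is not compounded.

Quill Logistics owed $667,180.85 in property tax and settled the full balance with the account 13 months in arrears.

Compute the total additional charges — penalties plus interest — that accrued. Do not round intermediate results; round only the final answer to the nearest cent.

Failure-to-file penalty: 4.5% × $667,180.85 = $30,023.14…
Failure-to-pay penalty: 13 × 0.25% × $667,180.85 = $21,683.38…
Interest: $667,180.85 × ((1 + 0.0085)^13 − 1) = $667,180.85 × 0.1163149… = $77,603.0938…
Penalties + interest = $51,706.5159… + $77,603.0938… = $129,309.61

$129,309.61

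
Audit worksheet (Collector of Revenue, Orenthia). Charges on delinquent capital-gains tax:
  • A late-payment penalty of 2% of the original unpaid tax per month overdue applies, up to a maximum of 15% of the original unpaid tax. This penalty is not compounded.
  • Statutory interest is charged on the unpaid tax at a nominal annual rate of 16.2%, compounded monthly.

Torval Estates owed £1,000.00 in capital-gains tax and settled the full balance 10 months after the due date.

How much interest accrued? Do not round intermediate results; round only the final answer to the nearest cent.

£143.50

Interest (16.2%/yr ÷ 12 = 1.35%/month): £1,000.00 × ((1 + 0.0135)^10 − 1) = £143.5036…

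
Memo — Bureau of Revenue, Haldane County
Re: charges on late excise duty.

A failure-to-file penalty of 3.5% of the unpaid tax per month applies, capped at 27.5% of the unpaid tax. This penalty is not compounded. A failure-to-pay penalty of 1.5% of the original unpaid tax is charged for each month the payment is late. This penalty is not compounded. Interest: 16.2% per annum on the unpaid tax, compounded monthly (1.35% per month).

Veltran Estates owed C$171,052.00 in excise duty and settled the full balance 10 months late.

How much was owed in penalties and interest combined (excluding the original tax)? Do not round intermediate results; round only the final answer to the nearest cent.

Failure-to-file: 10 × 3.5% × C$171,052.00 = C$59,868.20, capped at 27.5% × C$171,052.00 = C$47,039.30
Failure-to-pay penalty: 10 × 1.5% × C$171,052.00 = C$25,657.80
Interest: C$171,052.00 × ((1 + 0.0135)^10 − 1) = C$171,052.00 × 0.1435036… = C$24,546.5751…
Penalties + interest = C$72,697.1000 + C$24,546.5751… = C$97,243.68

C$97,243.68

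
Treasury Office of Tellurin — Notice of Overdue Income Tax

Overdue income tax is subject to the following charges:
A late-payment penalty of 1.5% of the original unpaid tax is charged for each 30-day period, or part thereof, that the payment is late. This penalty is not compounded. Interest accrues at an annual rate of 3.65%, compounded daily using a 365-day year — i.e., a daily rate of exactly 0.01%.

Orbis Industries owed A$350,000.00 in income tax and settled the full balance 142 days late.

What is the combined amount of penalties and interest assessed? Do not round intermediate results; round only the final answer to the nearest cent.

Penalty periods: ⌈142/30⌉ = 5; penalty = 5 × 1.5% × A$350,000.00 = A$26,250.00
Interest: A$350,000.00 × ((1 + 0.0001)^142 − 1) = A$350,000.00 × 0.01430058… = A$5,005.2026…
Penalties + interest = A$26,250.0000 + A$5,005.2026… = A$31,255.20

A$31,255.20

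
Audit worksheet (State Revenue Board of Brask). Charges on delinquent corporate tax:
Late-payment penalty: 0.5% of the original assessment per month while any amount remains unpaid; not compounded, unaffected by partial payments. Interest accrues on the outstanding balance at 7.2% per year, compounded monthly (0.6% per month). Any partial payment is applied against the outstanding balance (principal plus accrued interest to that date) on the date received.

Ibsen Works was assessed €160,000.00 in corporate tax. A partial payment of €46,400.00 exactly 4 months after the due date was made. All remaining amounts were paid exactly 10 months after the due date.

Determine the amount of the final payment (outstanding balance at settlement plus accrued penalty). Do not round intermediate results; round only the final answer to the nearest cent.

Balance at month 4: €160,000.0000 × (1 + 0.006)^4 = €163,874.6984…
After €46,400.00 payment: €163,874.6984… − €46,400.00 = €117,474.6984…
Balance at month 10: €117,474.6984… × (1 + 0.006)^6 = €121,767.7337…
Penalty: 10 × 0.5% × €160,000.00 = €8,000.00
Final settlement = outstanding balance + penalty = €121,767.7337… + €8,000.00 = €129,767.73

€129,767.73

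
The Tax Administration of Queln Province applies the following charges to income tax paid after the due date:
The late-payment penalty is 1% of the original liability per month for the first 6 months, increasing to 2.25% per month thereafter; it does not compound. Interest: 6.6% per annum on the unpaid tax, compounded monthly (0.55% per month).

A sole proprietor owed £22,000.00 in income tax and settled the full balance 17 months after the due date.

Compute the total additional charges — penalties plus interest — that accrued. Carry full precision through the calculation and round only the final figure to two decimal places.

£8,915.05

Penalty, months 1–6: 6 × 1% × £22,000.00 = £1,320.00
Penalty, months 7–17: 11 × 2.25% × £22,000.00 = £5,445.00
Interest: £22,000.00 × ((1 + 0.0055)^17 − 1) = £22,000.00 × 0.0977293… = £2,150.0456…
Penalties + interest = £6,765.0000 + £2,150.0456… = £8,915.05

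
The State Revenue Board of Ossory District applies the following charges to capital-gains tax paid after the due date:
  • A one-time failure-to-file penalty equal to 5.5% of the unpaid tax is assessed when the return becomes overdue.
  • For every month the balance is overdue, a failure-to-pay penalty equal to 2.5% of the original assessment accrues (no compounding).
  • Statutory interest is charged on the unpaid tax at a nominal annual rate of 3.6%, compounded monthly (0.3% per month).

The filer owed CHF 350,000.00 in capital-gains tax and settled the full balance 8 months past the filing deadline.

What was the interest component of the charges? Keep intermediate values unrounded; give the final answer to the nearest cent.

CHF 8,488.73

Interest: CHF 350,000.00 × ((1 + 0.003)^8 − 1) = CHF 350,000.00 × 0.0242535… = CHF 8,488.7312…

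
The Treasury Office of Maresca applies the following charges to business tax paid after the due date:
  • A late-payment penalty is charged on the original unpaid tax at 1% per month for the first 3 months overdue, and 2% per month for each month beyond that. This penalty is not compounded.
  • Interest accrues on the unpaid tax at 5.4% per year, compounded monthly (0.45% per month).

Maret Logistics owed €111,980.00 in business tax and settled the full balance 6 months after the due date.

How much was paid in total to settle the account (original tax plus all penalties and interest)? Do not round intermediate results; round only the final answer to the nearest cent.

€125,115.88

Penalty, months 1–3: 3 × 1% × €111,980.00 = €3,359.40
Penalty, months 4–6: 3 × 2% × €111,980.00 = €6,718.80
Interest: €111,980.00 × ((1 + 0.0045)^6 − 1) = €111,980.00 × 0.0273056… = €3,057.6787…
Total = €111,980.00 + €10,078.2000 + €3,057.6787… = €125,115.88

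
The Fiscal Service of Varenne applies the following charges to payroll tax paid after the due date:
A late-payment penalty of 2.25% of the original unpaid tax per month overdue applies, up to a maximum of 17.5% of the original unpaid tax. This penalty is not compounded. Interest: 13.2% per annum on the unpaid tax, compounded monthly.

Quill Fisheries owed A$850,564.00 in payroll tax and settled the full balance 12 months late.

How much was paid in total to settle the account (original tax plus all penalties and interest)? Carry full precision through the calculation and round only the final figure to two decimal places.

A$1,118,735.09

Penalty (uncapped): 12 × 2.25% × A$850,564.00 = A$229,652.28; cap = 17.5% × A$850,564.00 = A$148,848.70 → penalty = A$148,848.70
Interest (13.2%/yr ÷ 12 = 1.1%/month): A$850,564.00 × ((1 + 0.011)^12 − 1) = A$119,322.3884…
Total = A$850,564.00 + A$148,848.7000 + A$119,322.3884… = A$1,118,735.09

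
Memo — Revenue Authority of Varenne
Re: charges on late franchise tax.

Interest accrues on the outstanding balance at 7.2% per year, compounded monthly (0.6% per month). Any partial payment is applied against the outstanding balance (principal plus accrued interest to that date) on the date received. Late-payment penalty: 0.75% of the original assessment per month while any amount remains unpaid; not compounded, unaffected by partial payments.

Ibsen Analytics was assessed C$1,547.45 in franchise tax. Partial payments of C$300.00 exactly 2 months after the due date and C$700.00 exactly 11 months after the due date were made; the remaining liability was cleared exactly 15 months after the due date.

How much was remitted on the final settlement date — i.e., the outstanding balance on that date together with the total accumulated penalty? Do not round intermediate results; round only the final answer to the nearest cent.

C$825.60

Balance at month 2: C$1,547.4500 × (1 + 0.006)^2 = C$1,566.0751…
After C$300.00 payment: C$1,566.0751… − C$300.00 = C$1,266.0751…
Balance at month 11: C$1,266.0751… × (1 + 0.006)^9 = C$1,336.1072…
After C$700.00 payment: C$1,336.1072… − C$700.00 = C$636.1072…
Balance at month 15: C$636.1072… × (1 + 0.006)^4 = C$651.5117…
Penalty: 15 × 0.75% × C$1,547.45 = C$174.09…
Final settlement = outstanding balance + penalty = C$651.5117… + C$174.09… = C$825.60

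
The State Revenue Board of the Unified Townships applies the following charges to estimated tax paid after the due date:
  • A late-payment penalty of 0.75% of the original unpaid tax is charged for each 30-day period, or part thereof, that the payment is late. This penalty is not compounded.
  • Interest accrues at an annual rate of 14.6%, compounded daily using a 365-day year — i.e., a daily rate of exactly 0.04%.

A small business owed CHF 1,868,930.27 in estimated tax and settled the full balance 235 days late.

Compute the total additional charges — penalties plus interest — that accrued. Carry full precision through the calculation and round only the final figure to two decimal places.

Penalty periods: ⌈235/30⌉ = 8; penalty = 8 × 0.75% × CHF 1,868,930.27 = CHF 112,135.82…
Interest: CHF 1,868,930.27 × ((1 + 0.0004)^235 − 1) = CHF 1,868,930.27 × 0.09853910… = CHF 184,162.7043…
Penalties + interest = CHF 112,135.8162 + CHF 184,162.7043… = CHF 296,298.52

CHF 296,298.52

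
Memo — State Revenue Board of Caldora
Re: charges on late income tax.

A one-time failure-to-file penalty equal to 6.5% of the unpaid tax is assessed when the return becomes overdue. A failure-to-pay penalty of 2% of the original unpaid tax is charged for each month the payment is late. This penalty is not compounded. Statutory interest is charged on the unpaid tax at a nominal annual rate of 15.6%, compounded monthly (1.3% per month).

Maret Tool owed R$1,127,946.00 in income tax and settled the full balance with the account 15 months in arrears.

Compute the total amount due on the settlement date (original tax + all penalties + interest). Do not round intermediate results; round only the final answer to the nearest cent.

R$1,780,783.96

Failure-to-file penalty: 6.5% × R$1,127,946.00 = R$73,316.49
Failure-to-pay penalty: 15 × 2% × R$1,127,946.00 = R$338,383.80
Interest: R$1,127,946.00 × ((1 + 0.013)^15 − 1) = R$1,127,946.00 × 0.2137848… = R$241,137.6653…
Total = R$1,127,946.00 + R$411,700.2900 + R$241,137.6653… = R$1,780,783.96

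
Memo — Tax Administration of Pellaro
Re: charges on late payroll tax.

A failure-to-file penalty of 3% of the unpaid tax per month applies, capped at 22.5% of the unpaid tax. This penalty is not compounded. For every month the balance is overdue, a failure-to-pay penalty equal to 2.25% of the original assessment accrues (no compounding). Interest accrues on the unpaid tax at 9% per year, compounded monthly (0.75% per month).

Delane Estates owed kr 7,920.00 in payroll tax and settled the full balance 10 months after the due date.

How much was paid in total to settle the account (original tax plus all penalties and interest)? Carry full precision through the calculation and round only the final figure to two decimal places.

Failure-to-file: 10 × 3% × kr 7,920.00 = kr 2,376.00, capped at 22.5% × kr 7,920.00 = kr 1,782.00
Failure-to-pay penalty: 10 × 2.25% × kr 7,920.00 = kr 1,782.00
Interest: kr 7,920.00 × ((1 + 0.0075)^10 − 1) = kr 7,920.00 × 0.0775825… = kr 614.4538…
Total = kr 7,920.00 + kr 3,564.0000 + kr 614.4538… = kr 12,098.45

kr 12,098.45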